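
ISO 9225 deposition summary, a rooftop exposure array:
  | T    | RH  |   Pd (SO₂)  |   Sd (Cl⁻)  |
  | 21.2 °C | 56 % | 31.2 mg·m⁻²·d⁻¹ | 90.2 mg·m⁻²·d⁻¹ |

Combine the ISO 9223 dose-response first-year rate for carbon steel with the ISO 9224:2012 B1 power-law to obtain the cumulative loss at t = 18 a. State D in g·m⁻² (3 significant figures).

D(18) = 1.51e+03 g·m⁻²

carbon steel: f(T) = -0.054·(T−10) [T>10 °C] = -0.6048
  Pd branch = 1.77·Pd^0.52·e^(0.02·RH+f) = 17.73 μm/a
  Cl⁻ term: 0.102·90.2^0.62·exp(0.033·56+0.04·21.2) = 24.64
  r_corr = 17.73 + 24.64 = 42.37 μm/a
Long-term exponent b (ISO 9224 Table 2, B1) = 0.523
  D(18) = 42.37 × 18^0.523 = 42.37 × 4.534 = 192.1 μm
  Mass loss = 192.1 μm × 7.85 g/cm³ = 1508 g·m⁻²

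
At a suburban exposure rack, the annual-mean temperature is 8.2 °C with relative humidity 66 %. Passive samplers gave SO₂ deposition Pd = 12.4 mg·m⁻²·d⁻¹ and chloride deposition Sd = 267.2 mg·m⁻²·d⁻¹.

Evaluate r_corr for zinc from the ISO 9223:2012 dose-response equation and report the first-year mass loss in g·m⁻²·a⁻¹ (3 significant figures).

r_corr = 15.7 g·m⁻²·a⁻¹

zinc: temperature factor f = +0.038·(-1.8) = -0.0684
  sulphur-dioxide contribution → 0.7595 μm/a
  chloride contribution → 1.44 μm/a
  ⇒ r_corr(zinc) = 2.199 μm/a
Convert to mass loss: 2.199 μm/a × 7.14 g/cm³ = 15.7 g·m⁻²·a⁻¹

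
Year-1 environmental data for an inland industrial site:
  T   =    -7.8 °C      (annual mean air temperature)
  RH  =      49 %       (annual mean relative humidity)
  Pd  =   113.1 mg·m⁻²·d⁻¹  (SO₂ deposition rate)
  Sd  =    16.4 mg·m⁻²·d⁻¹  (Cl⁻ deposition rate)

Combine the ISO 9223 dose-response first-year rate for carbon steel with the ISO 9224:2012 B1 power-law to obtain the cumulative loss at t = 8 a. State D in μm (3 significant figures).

D(8) = 17.6 μm

carbon steel: f(T) = +0.150·(T−10) [T≤10 °C] = -2.6700
  sulphur-dioxide contribution → 3.818 μm/a
  chloride contribution → 2.131 μm/a
  total first-year rate 5.949 μm/a
Long-term exponent b (ISO 9224 Table 2, B1) = 0.523
  D(8) = 5.949 × 8^0.523 = 5.949 × 2.967 = 17.65 μm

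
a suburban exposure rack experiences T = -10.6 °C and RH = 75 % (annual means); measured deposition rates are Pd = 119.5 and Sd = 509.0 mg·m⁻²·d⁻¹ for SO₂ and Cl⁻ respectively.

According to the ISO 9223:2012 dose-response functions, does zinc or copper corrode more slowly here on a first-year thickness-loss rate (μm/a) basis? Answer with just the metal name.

copper

zinc: temperature factor f = +0.038·(-20.6) = -0.7828
  Pd branch = 0.0129·Pd^0.44·e^(0.046·RH+f) = 1.524 μm/a
  Sd branch = 0.0175·Sd^0.57·e^(0.008·RH+0.085·T) = 0.452 μm/a
  r_corr = 1.524 + 0.452 = 1.976 μm/a
copper: T≤10 °C ⇒ hinge +0.126·(-10.6−10) = -2.5956
  Pd branch = 0.0053·Pd^0.26·e^(0.059·RH+f) = 0.1145 μm/a
  Cl⁻ term: 0.01025·509.0^0.27·exp(0.036·75+0.049·-10.6) = 0.4882
  r_corr = 0.1145 + 0.4882 = 0.6027 μm/a
Ordering by μm/a: zinc (1.98) > copper (0.603)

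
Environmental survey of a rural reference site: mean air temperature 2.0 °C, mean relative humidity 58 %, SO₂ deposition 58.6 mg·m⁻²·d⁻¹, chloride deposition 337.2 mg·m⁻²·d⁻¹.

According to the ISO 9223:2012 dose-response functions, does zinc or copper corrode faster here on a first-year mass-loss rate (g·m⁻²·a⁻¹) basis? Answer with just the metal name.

zinc: f(T) = +0.038·(T−10) [T≤10 °C] = -0.3040
  SO₂ term: 0.0129·58.6^0.44·exp(0.046·58-0.3040) = 0.8225
  Cl⁻ term: 0.0175·337.2^0.57·exp(0.008·58+0.085·2.0) = 0.9105
  r_corr = 0.8225 + 0.9105 = 1.733 μm/a
  mass loss = 1.733 μm/a × 7.14 g/cm³ = 12.37 g·m⁻²·a⁻¹
copper: T≤10 °C ⇒ hinge +0.126·(2.0−10) = -1.0080
  Pd branch = 0.0053·Pd^0.26·e^(0.059·RH+f) = 0.1707 μm/a
  Cl⁻ term: 0.01025·337.2^0.27·exp(0.036·58+0.049·2.0) = 0.4392
  r_corr = 0.1707 + 0.4392 = 0.6099 μm/a
  mass loss = 0.6099 μm/a × 8.96 g/cm³ = 5.465 g·m⁻²·a⁻¹
Ordering by g·m⁻²·a⁻¹: zinc (12.4) > copper (5.46)

zinc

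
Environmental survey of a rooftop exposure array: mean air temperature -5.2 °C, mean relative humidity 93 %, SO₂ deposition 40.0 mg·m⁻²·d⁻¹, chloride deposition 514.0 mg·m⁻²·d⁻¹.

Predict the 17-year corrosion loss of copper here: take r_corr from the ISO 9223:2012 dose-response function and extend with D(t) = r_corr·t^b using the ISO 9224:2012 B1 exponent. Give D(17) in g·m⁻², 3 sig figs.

D(17) = 101 g·m⁻²

copper: T≤10 °C ⇒ hinge +0.126·(-5.2−10) = -1.9152
  SO₂ term: 0.0053·40.0^0.26·exp(0.059·93-1.9152) = 0.4921
  Sd branch = 0.01025·Sd^0.27·e^(0.036·RH+0.049·T) = 1.219 μm/a
  sum: 0.4921 + 1.219 → r_corr = 1.711 μm/a
ISO 9224: D(t) = r_corr · t^b with b = 0.667 (copper, B1)
  D(17) = 1.711 × 17^0.667 = 1.711 × 6.618 = 11.32 μm
  Mass loss = 11.32 μm × 8.96 g/cm³ = 101.5 g·m⁻²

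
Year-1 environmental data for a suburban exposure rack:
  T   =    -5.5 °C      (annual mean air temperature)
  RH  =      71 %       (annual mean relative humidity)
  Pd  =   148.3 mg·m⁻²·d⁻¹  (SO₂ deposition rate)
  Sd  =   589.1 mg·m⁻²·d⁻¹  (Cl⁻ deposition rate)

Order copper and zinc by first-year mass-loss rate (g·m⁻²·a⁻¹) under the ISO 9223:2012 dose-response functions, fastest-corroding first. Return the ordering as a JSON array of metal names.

copper: temperature factor f = +0.126·(-15.5) = -1.9530
  Pd branch = 0.0053·Pd^0.26·e^(0.059·RH+f) = 0.1819 μm/a
  Sd branch = 0.01025·Sd^0.27·e^(0.036·RH+0.049·T) = 0.5645 μm/a
  sum: 0.1819 + 0.5645 → r_corr = 0.7464 μm/a
  mass loss = 0.7464 μm/a × 8.96 g/cm³ = 6.688 g·m⁻²·a⁻¹
zinc: f(T) = +0.038·(T−10) [T≤10 °C] = -0.5890
  Pd branch = 0.0129·Pd^0.44·e^(0.046·RH+f) = 1.692 μm/a
  Sd branch = 0.0175·Sd^0.57·e^(0.008·RH+0.085·T) = 0.734 μm/a
  sum: 1.692 + 0.734 → r_corr = 2.426 μm/a
  mass loss = 2.426 μm/a × 7.14 g/cm³ = 17.32 g·m⁻²·a⁻¹
Ordering by g·m⁻²·a⁻¹: zinc (17.3) > copper (6.69)

["zinc", "copper"]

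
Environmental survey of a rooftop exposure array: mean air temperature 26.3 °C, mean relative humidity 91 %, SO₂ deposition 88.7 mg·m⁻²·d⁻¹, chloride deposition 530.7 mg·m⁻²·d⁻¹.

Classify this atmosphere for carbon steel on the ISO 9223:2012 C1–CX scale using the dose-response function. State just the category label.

CX

carbon steel: temperature factor f = -0.054·(16.3) = -0.8802
  Pd branch = 1.77·Pd^0.52·e^(0.02·RH+f) = 46.67 μm/a
  Cl⁻ term: 0.102·530.7^0.62·exp(0.033·91+0.04·26.3) = 287.8
  r_corr = 46.67 + 287.8 = 334.5 μm/a
334 μm/a falls in (200, 700] for carbon steel → category CX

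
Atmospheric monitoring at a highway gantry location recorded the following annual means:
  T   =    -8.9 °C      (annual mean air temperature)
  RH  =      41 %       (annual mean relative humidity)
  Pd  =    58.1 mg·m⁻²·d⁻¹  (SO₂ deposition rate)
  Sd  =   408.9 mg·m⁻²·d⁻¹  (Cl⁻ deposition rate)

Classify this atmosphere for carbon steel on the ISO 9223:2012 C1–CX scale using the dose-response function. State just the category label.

carbon steel: temperature factor f = +0.150·(-18.9) = -2.8350
  Pd branch = 1.77·Pd^0.52·e^(0.02·RH+f) = 1.951 μm/a
  Cl⁻ term: 0.102·408.9^0.62·exp(0.033·41+0.04·-8.9) = 11.5
  r_corr = 1.951 + 11.5 = 13.45 μm/a
Category bounds: 1.3…25 μm/a bracket r_corr ⇒ C2

C2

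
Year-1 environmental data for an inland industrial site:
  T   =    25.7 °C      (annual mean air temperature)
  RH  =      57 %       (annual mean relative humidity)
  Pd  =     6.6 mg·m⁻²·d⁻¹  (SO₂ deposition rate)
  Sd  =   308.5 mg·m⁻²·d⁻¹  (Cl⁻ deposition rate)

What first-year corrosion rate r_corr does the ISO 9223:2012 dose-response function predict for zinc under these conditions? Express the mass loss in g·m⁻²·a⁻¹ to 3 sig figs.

r_corr = 46.9 g·m⁻²·a⁻¹

zinc: temperature factor f = -0.071·(15.7) = -1.1147
  sulphur-dioxide contribution → 0.1336 μm/a
  chloride contribution → 6.437 μm/a
  ⇒ r_corr(zinc) = 6.57 μm/a
Convert to mass loss: 6.57 μm/a × 7.14 g/cm³ = 46.91 g·m⁻²·a⁻¹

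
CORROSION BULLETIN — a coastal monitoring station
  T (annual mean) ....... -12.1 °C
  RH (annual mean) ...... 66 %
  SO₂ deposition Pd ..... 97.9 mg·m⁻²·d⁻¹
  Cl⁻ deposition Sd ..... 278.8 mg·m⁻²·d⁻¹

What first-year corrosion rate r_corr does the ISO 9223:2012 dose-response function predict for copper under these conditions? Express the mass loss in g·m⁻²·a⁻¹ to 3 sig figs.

copper: temperature factor f = +0.126·(-22.1) = -2.7846
  sulphur-dioxide contribution → 0.05293 μm/a
  chloride contribution → 0.2788 μm/a
  total first-year rate 0.3318 μm/a
Convert to mass loss: 0.3318 μm/a × 8.96 g/cm³ = 2.973 g·m⁻²·a⁻¹

r_corr = 2.97 g·m⁻²·a⁻¹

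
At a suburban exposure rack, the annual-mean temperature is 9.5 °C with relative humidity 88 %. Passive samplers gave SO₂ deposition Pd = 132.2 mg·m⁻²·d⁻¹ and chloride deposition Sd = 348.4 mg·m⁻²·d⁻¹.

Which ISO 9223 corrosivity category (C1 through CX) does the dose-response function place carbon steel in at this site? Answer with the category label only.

carbon steel: T≤10 °C ⇒ hinge +0.150·(9.5−10) = -0.0750
  sulphur-dioxide contribution → 121 μm/a
  chloride contribution → 102.5 μm/a
  total first-year rate 223.5 μm/a
Category bounds: 200…700 μm/a bracket r_corr ⇒ CX

CX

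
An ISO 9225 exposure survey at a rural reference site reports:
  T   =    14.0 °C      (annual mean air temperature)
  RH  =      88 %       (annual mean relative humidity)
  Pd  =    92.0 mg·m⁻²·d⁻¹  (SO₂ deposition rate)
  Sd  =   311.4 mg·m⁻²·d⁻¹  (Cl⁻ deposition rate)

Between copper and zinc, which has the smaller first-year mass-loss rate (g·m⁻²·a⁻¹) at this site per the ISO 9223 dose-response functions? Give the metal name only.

copper: temperature factor f = -0.080·(4.0) = -0.3200
  Pd branch = 0.0053·Pd^0.26·e^(0.059·RH+f) = 2.243 μm/a
  Sd branch = 0.01025·Sd^0.27·e^(0.036·RH+0.049·T) = 2.279 μm/a
  r_corr = 2.243 + 2.279 = 4.521 μm/a
  mass loss = 4.521 μm/a × 8.96 g/cm³ = 40.51 g·m⁻²·a⁻¹
zinc: f(T) = -0.071·(T−10) [T>10 °C] = -0.2840
  Pd branch = 0.0129·Pd^0.44·e^(0.046·RH+f) = 4.068 μm/a
  Cl⁻ term: 0.0175·311.4^0.57·exp(0.008·88+0.085·14.0) = 3.067
  sum: 4.068 + 3.067 → r_corr = 7.135 μm/a
  mass loss = 7.135 μm/a × 7.14 g/cm³ = 50.94 g·m⁻²·a⁻¹
Ordering by g·m⁻²·a⁻¹: zinc (50.9) > copper (40.5)

copper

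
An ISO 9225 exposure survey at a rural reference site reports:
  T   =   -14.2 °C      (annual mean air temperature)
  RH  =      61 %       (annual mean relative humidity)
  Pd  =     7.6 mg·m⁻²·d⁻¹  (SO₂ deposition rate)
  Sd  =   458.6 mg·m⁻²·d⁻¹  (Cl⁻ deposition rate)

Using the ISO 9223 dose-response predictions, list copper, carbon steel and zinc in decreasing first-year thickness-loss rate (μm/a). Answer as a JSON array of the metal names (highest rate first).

copper: T≤10 °C ⇒ hinge +0.126·(-14.2−10) = -3.0492
  SO₂ term: 0.0053·7.6^0.26·exp(0.059·61-3.0492) = 0.01556
  Sd branch = 0.01025·Sd^0.27·e^(0.036·RH+0.049·T) = 0.2403 μm/a
  sum: 0.01556 + 0.2403 → r_corr = 0.2559 μm/a
carbon steel: f(T) = +0.150·(T−10) [T≤10 °C] = -3.6300
  Pd branch = 1.77·Pd^0.52·e^(0.02·RH+f) = 0.4564 μm/a
  Cl⁻ term: 0.102·458.6^0.62·exp(0.033·61+0.04·-14.2) = 19.33
  sum: 0.4564 + 19.33 → r_corr = 19.79 μm/a
zinc: f(T) = +0.038·(T−10) [T≤10 °C] = -0.9196
  Pd branch = 0.0129·Pd^0.44·e^(0.046·RH+f) = 0.2077 μm/a
  Sd branch = 0.0175·Sd^0.57·e^(0.008·RH+0.085·T) = 0.2804 μm/a
  sum: 0.2077 + 0.2804 → r_corr = 0.4881 μm/a
Ordering by μm/a: carbon steel (19.8) > zinc (0.488) > copper (0.256)

["carbon steel", "zinc", "copper"]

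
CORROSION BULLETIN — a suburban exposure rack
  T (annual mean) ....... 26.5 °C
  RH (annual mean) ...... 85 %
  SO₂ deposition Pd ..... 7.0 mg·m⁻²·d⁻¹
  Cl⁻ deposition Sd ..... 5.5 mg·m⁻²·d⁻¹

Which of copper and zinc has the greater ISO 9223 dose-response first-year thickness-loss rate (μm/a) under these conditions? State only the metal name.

copper

copper: temperature factor f = -0.080·(16.5) = -1.3200
  sulphur-dioxide contribution → 0.3538 μm/a
  chloride contribution → 1.269 μm/a
  total first-year rate 1.623 μm/a
zinc: f(T) = -0.071·(T−10) [T>10 °C] = -1.1715
  sulphur-dioxide contribution → 0.4696 μm/a
  chloride contribution → 0.8682 μm/a
  ⇒ r_corr(zinc) = 1.338 μm/a
Ordering by μm/a: copper (1.62) > zinc (1.34)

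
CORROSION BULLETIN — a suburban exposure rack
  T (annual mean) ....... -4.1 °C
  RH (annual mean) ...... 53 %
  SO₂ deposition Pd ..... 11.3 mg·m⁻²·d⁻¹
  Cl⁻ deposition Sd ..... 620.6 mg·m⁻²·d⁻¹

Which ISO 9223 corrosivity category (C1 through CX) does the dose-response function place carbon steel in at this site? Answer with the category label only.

C3

carbon steel: T≤10 °C ⇒ hinge +0.150·(-4.1−10) = -2.1150
  Pd branch = 1.77·Pd^0.52·e^(0.02·RH+f) = 2.175 μm/a
  Cl⁻ term: 0.102·620.6^0.62·exp(0.033·53+0.04·-4.1) = 26.82
  sum: 2.175 + 26.82 → r_corr = 29 μm/a
Category bounds: 25…50 μm/a bracket r_corr ⇒ C3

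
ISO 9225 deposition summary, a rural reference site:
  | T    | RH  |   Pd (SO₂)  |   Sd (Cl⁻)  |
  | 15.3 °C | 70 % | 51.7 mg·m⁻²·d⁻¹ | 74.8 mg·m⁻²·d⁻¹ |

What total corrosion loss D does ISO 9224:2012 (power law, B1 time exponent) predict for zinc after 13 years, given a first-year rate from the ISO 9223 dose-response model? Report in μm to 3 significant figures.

D(13) = 20.7 μm

zinc: temperature factor f = -0.071·(5.3) = -0.3763
  Pd branch = 0.0129·Pd^0.44·e^(0.046·RH+f) = 1.258 μm/a
  Sd branch = 0.0175·Sd^0.57·e^(0.008·RH+0.085·T) = 1.316 μm/a
  sum: 1.258 + 1.316 → r_corr = 2.573 μm/a
ISO 9224: D(t) = r_corr · t^b with b = 0.813 (zinc, B1)
  D(13) = 2.573 × 13^0.813 = 2.573 × 8.047 = 20.71 μm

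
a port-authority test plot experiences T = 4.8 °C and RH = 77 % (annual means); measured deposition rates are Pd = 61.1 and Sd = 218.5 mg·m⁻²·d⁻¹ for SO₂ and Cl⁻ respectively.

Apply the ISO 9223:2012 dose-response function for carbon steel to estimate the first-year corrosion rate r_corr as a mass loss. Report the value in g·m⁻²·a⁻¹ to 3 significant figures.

carbon steel: temperature factor f = +0.150·(-5.2) = -0.7800
  SO₂ term: 1.77·61.1^0.52·exp(0.02·77-0.7800) = 32.12
  Sd branch = 0.102·Sd^0.62·e^(0.033·RH+0.04·T) = 44.26 μm/a
  r_corr = 32.12 + 44.26 = 76.38 μm/a
Convert to mass loss: 76.38 μm/a × 7.85 g/cm³ = 599.6 g·m⁻²·a⁻¹

r_corr = 600 g·m⁻²·a⁻¹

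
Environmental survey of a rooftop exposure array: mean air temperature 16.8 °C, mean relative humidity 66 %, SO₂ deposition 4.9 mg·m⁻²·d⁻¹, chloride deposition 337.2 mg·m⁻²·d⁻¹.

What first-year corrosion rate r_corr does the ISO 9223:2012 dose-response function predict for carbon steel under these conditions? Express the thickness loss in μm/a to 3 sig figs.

carbon steel: T>10 °C ⇒ hinge -0.054·(16.8−10) = -0.3672
  SO₂ term: 1.77·4.9^0.52·exp(0.02·66-0.3672) = 10.49
  Cl⁻ term: 0.102·337.2^0.62·exp(0.033·66+0.04·16.8) = 65.11
  r_corr = 10.49 + 65.11 = 75.59 μm/a

r_corr = 75.6 μm/a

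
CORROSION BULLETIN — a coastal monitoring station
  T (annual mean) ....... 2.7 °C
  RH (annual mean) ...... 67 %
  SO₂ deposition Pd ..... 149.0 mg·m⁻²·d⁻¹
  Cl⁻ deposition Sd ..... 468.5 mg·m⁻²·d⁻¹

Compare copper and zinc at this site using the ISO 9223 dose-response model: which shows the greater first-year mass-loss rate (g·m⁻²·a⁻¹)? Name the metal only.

zinc

copper: f(T) = +0.126·(T−10) [T≤10 °C] = -0.9198
  SO₂ term: 0.0053·149.0^0.26·exp(0.059·67-0.9198) = 0.4042
  Sd branch = 0.01025·Sd^0.27·e^(0.036·RH+0.049·T) = 0.6867 μm/a
  r_corr = 0.4042 + 0.6867 = 1.091 μm/a
  mass loss = 1.091 μm/a × 8.96 g/cm³ = 9.775 g·m⁻²·a⁻¹
zinc: f(T) = +0.038·(T−10) [T≤10 °C] = -0.2774
  SO₂ term: 0.0129·149.0^0.44·exp(0.046·67-0.2774) = 1.927
  Cl⁻ term: 0.0175·468.5^0.57·exp(0.008·67+0.085·2.7) = 1.253
  r_corr = 1.927 + 1.253 = 3.179 μm/a
  mass loss = 3.179 μm/a × 7.14 g/cm³ = 22.7 g·m⁻²·a⁻¹
Ordering by g·m⁻²·a⁻¹: zinc (22.7) > copper (9.77)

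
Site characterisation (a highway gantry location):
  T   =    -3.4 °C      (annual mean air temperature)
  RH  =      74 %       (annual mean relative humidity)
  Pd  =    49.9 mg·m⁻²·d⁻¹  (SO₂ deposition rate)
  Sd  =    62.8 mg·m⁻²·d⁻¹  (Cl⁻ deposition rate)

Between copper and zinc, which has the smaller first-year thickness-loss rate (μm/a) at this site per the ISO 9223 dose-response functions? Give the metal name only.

copper

copper: temperature factor f = +0.126·(-13.4) = -1.6884
  sulphur-dioxide contribution → 0.2131 μm/a
  chloride contribution → 0.3809 μm/a
  ⇒ r_corr(copper) = 0.594 μm/a
zinc: T≤10 °C ⇒ hinge +0.038·(-3.4−10) = -0.5092
  sulphur-dioxide contribution → 1.303 μm/a
  chloride contribution → 0.2509 μm/a
  ⇒ r_corr(zinc) = 1.554 μm/a
Ordering by μm/a: zinc (1.55) > copper (0.594)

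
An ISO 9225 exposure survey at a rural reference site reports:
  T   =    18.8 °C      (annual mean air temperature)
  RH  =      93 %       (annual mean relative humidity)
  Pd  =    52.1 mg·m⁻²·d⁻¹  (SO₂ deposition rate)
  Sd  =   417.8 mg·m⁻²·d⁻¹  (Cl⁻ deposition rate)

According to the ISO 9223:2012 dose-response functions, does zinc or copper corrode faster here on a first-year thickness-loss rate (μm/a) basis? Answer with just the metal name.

zinc: temperature factor f = -0.071·(8.8) = -0.6248
  Pd branch = 0.0129·Pd^0.44·e^(0.046·RH+f) = 2.835 μm/a
  Sd branch = 0.0175·Sd^0.57·e^(0.008·RH+0.085·T) = 5.677 μm/a
  r_corr = 2.835 + 5.677 = 8.512 μm/a
copper: f(T) = -0.080·(T−10) [T>10 °C] = -0.7040
  Pd branch = 0.0053·Pd^0.26·e^(0.059·RH+f) = 1.77 μm/a
  Sd branch = 0.01025·Sd^0.27·e^(0.036·RH+0.049·T) = 3.737 μm/a
  r_corr = 1.77 + 3.737 = 5.506 μm/a
Ordering by μm/a: zinc (8.51) > copper (5.51)

zinc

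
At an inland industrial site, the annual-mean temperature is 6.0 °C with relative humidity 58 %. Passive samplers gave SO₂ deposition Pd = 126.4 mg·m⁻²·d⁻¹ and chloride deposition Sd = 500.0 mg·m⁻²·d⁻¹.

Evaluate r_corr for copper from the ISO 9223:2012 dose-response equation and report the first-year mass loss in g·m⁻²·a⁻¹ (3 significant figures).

r_corr = 8.42 g·m⁻²·a⁻¹

copper: f(T) = +0.126·(T−10) [T≤10 °C] = -0.5040
  SO₂ term: 0.0053·126.4^0.26·exp(0.059·58-0.5040) = 0.3451
  Cl⁻ term: 0.01025·500.0^0.27·exp(0.036·58+0.049·6.0) = 0.5942
  r_corr = 0.3451 + 0.5942 = 0.9393 μm/a
Convert to mass loss: 0.9393 μm/a × 8.96 g/cm³ = 8.417 g·m⁻²·a⁻¹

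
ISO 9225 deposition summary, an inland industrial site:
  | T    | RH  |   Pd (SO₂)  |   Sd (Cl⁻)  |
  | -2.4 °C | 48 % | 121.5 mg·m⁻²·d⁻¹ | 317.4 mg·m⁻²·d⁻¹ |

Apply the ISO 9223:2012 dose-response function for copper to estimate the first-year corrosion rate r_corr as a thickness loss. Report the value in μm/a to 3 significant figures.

copper: T≤10 °C ⇒ hinge +0.126·(-2.4−10) = -1.5624
  sulphur-dioxide contribution → 0.06571 μm/a
  chloride contribution → 0.243 μm/a
  total first-year rate 0.3087 μm/a

r_corr = 0.309 μm/a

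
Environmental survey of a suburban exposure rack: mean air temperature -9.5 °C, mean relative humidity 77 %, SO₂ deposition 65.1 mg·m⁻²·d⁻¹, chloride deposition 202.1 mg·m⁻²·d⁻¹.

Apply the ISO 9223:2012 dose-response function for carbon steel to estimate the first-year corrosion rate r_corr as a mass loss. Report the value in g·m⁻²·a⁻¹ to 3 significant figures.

carbon steel: temperature factor f = +0.150·(-19.5) = -2.9250
  Pd branch = 1.77·Pd^0.52·e^(0.02·RH+f) = 3.886 μm/a
  Cl⁻ term: 0.102·202.1^0.62·exp(0.033·77+0.04·-9.5) = 23.8
  r_corr = 3.886 + 23.8 = 27.69 μm/a
Convert to mass loss: 27.69 μm/a × 7.85 g/cm³ = 217.3 g·m⁻²·a⁻¹

r_corr = 217 g·m⁻²·a⁻¹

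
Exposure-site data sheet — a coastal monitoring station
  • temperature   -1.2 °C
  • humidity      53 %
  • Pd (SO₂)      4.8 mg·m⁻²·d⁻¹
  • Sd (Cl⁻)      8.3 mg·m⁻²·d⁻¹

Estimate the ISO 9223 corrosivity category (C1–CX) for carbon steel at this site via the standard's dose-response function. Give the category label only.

carbon steel: T≤10 °C ⇒ hinge +0.150·(-1.2−10) = -1.6800
  Pd branch = 1.77·Pd^0.52·e^(0.02·RH+f) = 2.153 μm/a
  Sd branch = 0.102·Sd^0.62·e^(0.033·RH+0.04·T) = 2.076 μm/a
  sum: 2.153 + 2.076 → r_corr = 4.228 μm/a
Category bounds: 1.3…25 μm/a bracket r_corr ⇒ C2

C2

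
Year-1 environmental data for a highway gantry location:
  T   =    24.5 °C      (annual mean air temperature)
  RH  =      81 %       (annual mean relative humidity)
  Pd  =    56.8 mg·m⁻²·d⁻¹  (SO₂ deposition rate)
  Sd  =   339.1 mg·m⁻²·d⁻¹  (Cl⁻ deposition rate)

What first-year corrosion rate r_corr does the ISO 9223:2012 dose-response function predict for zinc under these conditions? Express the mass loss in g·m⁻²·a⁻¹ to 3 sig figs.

r_corr = 61.1 g·m⁻²·a⁻¹

zinc: temperature factor f = -0.071·(14.5) = -1.0295
  SO₂ term: 0.0129·56.8^0.44·exp(0.046·81-1.0295) = 1.131
  Cl⁻ term: 0.0175·339.1^0.57·exp(0.008·81+0.085·24.5) = 7.433
  r_corr = 1.131 + 7.433 = 8.564 μm/a
Convert to mass loss: 8.564 μm/a × 7.14 g/cm³ = 61.15 g·m⁻²·a⁻¹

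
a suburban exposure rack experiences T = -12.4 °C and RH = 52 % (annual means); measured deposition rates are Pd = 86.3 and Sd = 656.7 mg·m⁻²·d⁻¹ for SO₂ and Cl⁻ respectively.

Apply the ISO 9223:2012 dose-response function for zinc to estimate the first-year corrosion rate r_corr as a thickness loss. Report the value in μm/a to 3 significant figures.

r_corr = 0.801 μm/a

zinc: T≤10 °C ⇒ hinge +0.038·(-12.4−10) = -0.8512
  sulphur-dioxide contribution → 0.4281 μm/a
  chloride contribution → 0.3731 μm/a
  total first-year rate 0.8013 μm/a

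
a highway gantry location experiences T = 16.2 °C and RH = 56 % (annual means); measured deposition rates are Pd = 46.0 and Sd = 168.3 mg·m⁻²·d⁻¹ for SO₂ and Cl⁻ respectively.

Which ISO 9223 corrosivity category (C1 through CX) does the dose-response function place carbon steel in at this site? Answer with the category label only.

C4

carbon steel: T>10 °C ⇒ hinge -0.054·(16.2−10) = -0.3348
  sulphur-dioxide contribution → 28.42 μm/a
  chloride contribution → 29.7 μm/a
  ⇒ r_corr(carbon steel) = 58.12 μm/a
58.1 μm/a falls in (50, 80] for carbon steel → category C4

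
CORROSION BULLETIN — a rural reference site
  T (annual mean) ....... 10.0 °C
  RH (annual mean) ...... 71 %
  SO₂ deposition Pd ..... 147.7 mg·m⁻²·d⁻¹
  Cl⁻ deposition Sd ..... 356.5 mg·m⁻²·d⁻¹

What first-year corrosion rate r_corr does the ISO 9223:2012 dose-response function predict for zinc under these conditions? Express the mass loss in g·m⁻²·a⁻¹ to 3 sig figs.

r_corr = 36.4 g·m⁻²·a⁻¹

zinc: temperature factor f = +0.038·(0.0) = +0.0000
  sulphur-dioxide contribution → 3.045 μm/a
  chloride contribution → 2.058 μm/a
  total first-year rate 5.103 μm/a
Convert to mass loss: 5.103 μm/a × 7.14 g/cm³ = 36.44 g·m⁻²·a⁻¹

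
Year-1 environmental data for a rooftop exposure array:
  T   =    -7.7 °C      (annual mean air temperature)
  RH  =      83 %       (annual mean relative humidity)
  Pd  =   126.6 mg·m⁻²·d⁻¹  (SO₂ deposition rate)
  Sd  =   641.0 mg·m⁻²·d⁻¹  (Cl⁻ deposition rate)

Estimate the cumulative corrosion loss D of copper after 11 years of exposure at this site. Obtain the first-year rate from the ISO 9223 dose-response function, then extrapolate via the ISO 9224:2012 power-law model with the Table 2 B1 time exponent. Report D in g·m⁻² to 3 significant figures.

D(11) = 47.3 g·m⁻²

copper: temperature factor f = +0.126·(-17.7) = -2.2302
  SO₂ term: 0.0053·126.6^0.26·exp(0.059·83-2.2302) = 0.2686
  Cl⁻ term: 0.01025·641.0^0.27·exp(0.036·83+0.049·-7.7) = 0.7987
  r_corr = 0.2686 + 0.7987 = 1.067 μm/a
ISO 9224: D(t) = r_corr · t^b with b = 0.667 (copper, B1)
  D(11) = 1.067 × 11^0.667 = 1.067 × 4.95 = 5.283 μm
  Mass loss = 5.283 μm × 8.96 g/cm³ = 47.34 g·m⁻²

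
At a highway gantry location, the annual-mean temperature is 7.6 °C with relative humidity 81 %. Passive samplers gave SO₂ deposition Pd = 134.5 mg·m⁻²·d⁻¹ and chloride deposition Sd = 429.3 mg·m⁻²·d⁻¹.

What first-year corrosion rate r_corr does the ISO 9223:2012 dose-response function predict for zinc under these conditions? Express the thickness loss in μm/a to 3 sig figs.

zinc: T≤10 °C ⇒ hinge +0.038·(7.6−10) = -0.0912
  sulphur-dioxide contribution → 4.225 μm/a
  chloride contribution → 2.022 μm/a
  total first-year rate 6.246 μm/a

r_corr = 6.25 μm/a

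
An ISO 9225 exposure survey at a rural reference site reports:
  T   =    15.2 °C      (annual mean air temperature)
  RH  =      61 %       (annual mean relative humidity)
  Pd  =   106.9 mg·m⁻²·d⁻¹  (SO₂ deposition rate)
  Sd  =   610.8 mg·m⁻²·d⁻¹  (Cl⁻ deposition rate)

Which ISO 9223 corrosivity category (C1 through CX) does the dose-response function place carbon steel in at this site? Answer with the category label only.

C5

carbon steel: f(T) = -0.054·(T−10) [T>10 °C] = -0.2808
  sulphur-dioxide contribution → 51.4 μm/a
  chloride contribution → 74.84 μm/a
  ⇒ r_corr(carbon steel) = 126.2 μm/a
126 μm/a falls in (80, 200] for carbon steel → category C5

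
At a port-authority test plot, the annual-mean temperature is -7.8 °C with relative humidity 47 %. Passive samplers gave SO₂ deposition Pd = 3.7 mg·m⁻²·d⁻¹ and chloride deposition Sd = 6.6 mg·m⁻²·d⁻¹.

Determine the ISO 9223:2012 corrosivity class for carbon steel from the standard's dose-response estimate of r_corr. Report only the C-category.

carbon steel: T≤10 °C ⇒ hinge +0.150·(-7.8−10) = -2.6700
  sulphur-dioxide contribution → 0.6196 μm/a
  chloride contribution → 1.135 μm/a
  ⇒ r_corr(carbon steel) = 1.754 μm/a
Category bounds: 1.3…25 μm/a bracket r_corr ⇒ C2

C2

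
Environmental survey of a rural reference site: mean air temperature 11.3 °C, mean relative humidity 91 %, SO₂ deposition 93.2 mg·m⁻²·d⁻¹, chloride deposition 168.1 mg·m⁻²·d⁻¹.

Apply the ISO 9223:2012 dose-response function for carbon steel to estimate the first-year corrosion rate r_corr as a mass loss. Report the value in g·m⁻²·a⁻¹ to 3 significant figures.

r_corr = 1.45e+03 g·m⁻²·a⁻¹

carbon steel: T>10 °C ⇒ hinge -0.054·(11.3−10) = -0.0702
  Pd branch = 1.77·Pd^0.52·e^(0.02·RH+f) = 107.6 μm/a
  Sd branch = 0.102·Sd^0.62·e^(0.033·RH+0.04·T) = 77.44 μm/a
  sum: 107.6 + 77.44 → r_corr = 185.1 μm/a
Convert to mass loss: 185.1 μm/a × 7.85 g/cm³ = 1453 g·m⁻²·a⁻¹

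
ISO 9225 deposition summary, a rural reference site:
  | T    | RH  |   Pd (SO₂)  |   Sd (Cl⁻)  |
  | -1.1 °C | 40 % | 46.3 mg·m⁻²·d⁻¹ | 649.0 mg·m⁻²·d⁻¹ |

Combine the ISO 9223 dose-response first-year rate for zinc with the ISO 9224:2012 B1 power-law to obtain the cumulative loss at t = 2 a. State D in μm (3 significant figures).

zinc: temperature factor f = +0.038·(-11.1) = -0.4218
  Pd branch = 0.0129·Pd^0.44·e^(0.046·RH+f) = 0.288 μm/a
  Cl⁻ term: 0.0175·649.0^0.57·exp(0.008·40+0.085·-1.1) = 0.8798
  r_corr = 0.288 + 0.8798 = 1.168 μm/a
Long-term exponent b (ISO 9224 Table 2, B1) = 0.813
  D(2) = 1.168 × 2^0.813 = 1.168 × 1.757 = 2.052 μm

D(2) = 2.05 μm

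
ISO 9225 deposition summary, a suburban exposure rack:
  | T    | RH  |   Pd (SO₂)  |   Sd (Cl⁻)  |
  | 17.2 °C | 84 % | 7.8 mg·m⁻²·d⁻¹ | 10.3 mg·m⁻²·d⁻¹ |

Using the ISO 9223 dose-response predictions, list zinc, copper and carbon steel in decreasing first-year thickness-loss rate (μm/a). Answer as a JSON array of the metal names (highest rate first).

["carbon steel", "copper", "zinc"]

zinc: f(T) = -0.071·(T−10) [T>10 °C] = -0.5112
  SO₂ term: 0.0129·7.8^0.44·exp(0.046·84-0.5112) = 0.9104
  Sd branch = 0.0175·Sd^0.57·e^(0.008·RH+0.085·T) = 0.5586 μm/a
  r_corr = 0.9104 + 0.5586 = 1.469 μm/a
copper: T>10 °C ⇒ hinge -0.080·(17.2−10) = -0.5760
  Pd branch = 0.0053·Pd^0.26·e^(0.059·RH+f) = 0.7218 μm/a
  Sd branch = 0.01025·Sd^0.27·e^(0.036·RH+0.049·T) = 0.9194 μm/a
  sum: 0.7218 + 0.9194 → r_corr = 1.641 μm/a
carbon steel: T>10 °C ⇒ hinge -0.054·(17.2−10) = -0.3888
  Pd branch = 1.77·Pd^0.52·e^(0.02·RH+f) = 18.73 μm/a
  Sd branch = 0.102·Sd^0.62·e^(0.033·RH+0.04·T) = 13.78 μm/a
  r_corr = 18.73 + 13.78 = 32.51 μm/a
Ordering by μm/a: carbon steel (32.5) > copper (1.64) > zinc (1.47)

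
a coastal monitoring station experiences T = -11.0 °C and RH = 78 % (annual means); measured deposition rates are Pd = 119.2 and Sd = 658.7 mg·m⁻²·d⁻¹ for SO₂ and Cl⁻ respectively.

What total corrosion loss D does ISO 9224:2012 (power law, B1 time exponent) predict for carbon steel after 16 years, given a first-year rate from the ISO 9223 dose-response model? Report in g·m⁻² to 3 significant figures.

D(16) = 1.76e+03 g·m⁻²

carbon steel: f(T) = +0.150·(T−10) [T≤10 °C] = -3.1500
  Pd branch = 1.77·Pd^0.52·e^(0.02·RH+f) = 4.336 μm/a
  Sd branch = 0.102·Sd^0.62·e^(0.033·RH+0.04·T) = 48.19 μm/a
  sum: 4.336 + 48.19 → r_corr = 52.53 μm/a
Power-law: D(16) = r_corr · 16^0.523
  D(16) = 52.53 × 16^0.523 = 52.53 × 4.263 = 223.9 μm
  Mass loss = 223.9 μm × 7.85 g/cm³ = 1758 g·m⁻²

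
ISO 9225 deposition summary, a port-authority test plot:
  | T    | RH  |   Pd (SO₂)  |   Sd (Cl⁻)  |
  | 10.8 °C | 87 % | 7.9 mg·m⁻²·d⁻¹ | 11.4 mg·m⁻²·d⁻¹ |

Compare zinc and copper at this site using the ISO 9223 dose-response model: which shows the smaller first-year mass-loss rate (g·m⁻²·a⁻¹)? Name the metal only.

zinc: f(T) = -0.071·(T−10) [T>10 °C] = -0.0568
  Pd branch = 0.0129·Pd^0.44·e^(0.046·RH+f) = 1.655 μm/a
  Cl⁻ term: 0.0175·11.4^0.57·exp(0.008·87+0.085·10.8) = 0.3519
  r_corr = 1.655 + 0.3519 = 2.007 μm/a
  mass loss = 2.007 μm/a × 7.14 g/cm³ = 14.33 g·m⁻²·a⁻¹
copper: f(T) = -0.080·(T−10) [T>10 °C] = -0.0640
  SO₂ term: 0.0053·7.9^0.26·exp(0.059·87-0.0640) = 1.442
  Sd branch = 0.01025·Sd^0.27·e^(0.036·RH+0.049·T) = 0.7694 μm/a
  sum: 1.442 + 0.7694 → r_corr = 2.212 μm/a
  mass loss = 2.212 μm/a × 8.96 g/cm³ = 19.82 g·m⁻²·a⁻¹
Ordering by g·m⁻²·a⁻¹: copper (19.8) > zinc (14.3)

zinc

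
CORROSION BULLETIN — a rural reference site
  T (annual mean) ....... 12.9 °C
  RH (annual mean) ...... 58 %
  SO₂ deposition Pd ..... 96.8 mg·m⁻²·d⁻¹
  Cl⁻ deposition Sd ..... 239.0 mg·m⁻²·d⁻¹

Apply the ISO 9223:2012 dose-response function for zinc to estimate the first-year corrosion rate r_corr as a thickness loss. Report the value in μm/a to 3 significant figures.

zinc: f(T) = -0.071·(T−10) [T>10 °C] = -0.2059
  SO₂ term: 0.0129·96.8^0.44·exp(0.046·58-0.2059) = 1.131
  Sd branch = 0.0175·Sd^0.57·e^(0.008·RH+0.085·T) = 1.89 μm/a
  sum: 1.131 + 1.89 → r_corr = 3.021 μm/a

r_corr = 3.02 μm/a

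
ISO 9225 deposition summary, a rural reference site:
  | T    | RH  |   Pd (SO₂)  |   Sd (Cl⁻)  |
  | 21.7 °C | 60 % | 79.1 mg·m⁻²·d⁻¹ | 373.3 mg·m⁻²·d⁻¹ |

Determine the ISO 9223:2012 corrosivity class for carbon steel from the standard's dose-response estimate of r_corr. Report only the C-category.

carbon steel: f(T) = -0.054·(T−10) [T>10 °C] = -0.6318
  sulphur-dioxide contribution → 30.32 μm/a
  chloride contribution → 69.21 μm/a
  total first-year rate 99.53 μm/a
99.5 μm/a falls in (80, 200] for carbon steel → category C5

C5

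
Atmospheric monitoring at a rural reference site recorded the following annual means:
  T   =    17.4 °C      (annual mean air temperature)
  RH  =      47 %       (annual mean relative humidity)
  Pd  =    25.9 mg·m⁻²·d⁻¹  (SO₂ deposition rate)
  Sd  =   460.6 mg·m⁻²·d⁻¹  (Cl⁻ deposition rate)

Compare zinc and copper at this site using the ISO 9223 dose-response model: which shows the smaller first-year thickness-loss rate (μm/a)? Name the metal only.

zinc: T>10 °C ⇒ hinge -0.071·(17.4−10) = -0.5254
  Pd branch = 0.0129·Pd^0.44·e^(0.046·RH+f) = 0.2775 μm/a
  Cl⁻ term: 0.0175·460.6^0.57·exp(0.008·47+0.085·17.4) = 3.688
  sum: 0.2775 + 3.688 → r_corr = 3.965 μm/a
copper: T>10 °C ⇒ hinge -0.080·(17.4−10) = -0.5920
  Pd branch = 0.0053·Pd^0.26·e^(0.059·RH+f) = 0.1094 μm/a
  Cl⁻ term: 0.01025·460.6^0.27·exp(0.036·47+0.049·17.4) = 0.6838
  r_corr = 0.1094 + 0.6838 = 0.7932 μm/a
Ordering by μm/a: zinc (3.97) > copper (0.793)

copper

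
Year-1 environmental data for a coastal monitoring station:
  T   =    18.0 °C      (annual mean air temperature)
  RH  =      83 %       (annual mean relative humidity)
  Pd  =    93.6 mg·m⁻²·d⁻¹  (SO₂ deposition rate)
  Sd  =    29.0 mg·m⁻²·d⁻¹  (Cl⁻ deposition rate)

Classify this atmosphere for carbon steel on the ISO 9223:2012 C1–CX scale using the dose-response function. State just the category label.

carbon steel: T>10 °C ⇒ hinge -0.054·(18.0−10) = -0.4320
  sulphur-dioxide contribution → 64.03 μm/a
  chloride contribution → 26.15 μm/a
  total first-year rate 90.18 μm/a
Category bounds: 80…200 μm/a bracket r_corr ⇒ C5

C5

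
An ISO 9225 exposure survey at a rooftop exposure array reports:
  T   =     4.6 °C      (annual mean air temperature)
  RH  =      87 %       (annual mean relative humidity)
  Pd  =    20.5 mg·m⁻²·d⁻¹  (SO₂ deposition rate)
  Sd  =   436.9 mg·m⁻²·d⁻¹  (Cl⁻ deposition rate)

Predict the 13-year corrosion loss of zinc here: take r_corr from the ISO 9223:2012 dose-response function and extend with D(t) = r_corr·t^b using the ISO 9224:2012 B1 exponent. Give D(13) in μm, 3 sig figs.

D(13) = 30.8 μm

zinc: temperature factor f = +0.038·(-5.4) = -0.2052
  SO₂ term: 0.0129·20.5^0.44·exp(0.046·87-0.2052) = 2.171
  Cl⁻ term: 0.0175·436.9^0.57·exp(0.008·87+0.085·4.6) = 1.66
  r_corr = 2.171 + 1.66 = 3.831 μm/a
Power-law: D(13) = r_corr · 13^0.813
  D(13) = 3.831 × 13^0.813 = 3.831 × 8.047 = 30.83 μm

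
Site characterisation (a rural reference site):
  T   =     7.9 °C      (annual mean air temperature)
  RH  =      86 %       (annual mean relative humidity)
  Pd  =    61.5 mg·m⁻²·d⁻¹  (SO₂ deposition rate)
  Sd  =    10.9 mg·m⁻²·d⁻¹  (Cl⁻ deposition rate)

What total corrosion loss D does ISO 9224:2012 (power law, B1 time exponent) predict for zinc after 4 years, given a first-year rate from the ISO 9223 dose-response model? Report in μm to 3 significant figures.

zinc: temperature factor f = +0.038·(-2.1) = -0.0798
  Pd branch = 0.0129·Pd^0.44·e^(0.046·RH+f) = 3.812 μm/a
  Sd branch = 0.0175·Sd^0.57·e^(0.008·RH+0.085·T) = 0.2659 μm/a
  r_corr = 3.812 + 0.2659 = 4.078 μm/a
Power-law: D(4) = r_corr · 4^0.813
  D(4) = 4.078 × 4^0.813 = 4.078 × 3.087 = 12.59 μm

D(4) = 12.6 μm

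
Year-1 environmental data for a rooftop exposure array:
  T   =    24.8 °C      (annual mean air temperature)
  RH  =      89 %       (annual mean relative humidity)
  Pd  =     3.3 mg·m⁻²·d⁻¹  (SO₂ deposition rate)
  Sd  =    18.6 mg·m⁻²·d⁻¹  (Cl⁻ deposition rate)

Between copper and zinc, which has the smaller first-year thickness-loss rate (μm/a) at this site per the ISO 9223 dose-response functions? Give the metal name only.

zinc

copper: T>10 °C ⇒ hinge -0.080·(24.8−10) = -1.1840
  Pd branch = 0.0053·Pd^0.26·e^(0.059·RH+f) = 0.4221 μm/a
  Sd branch = 0.01025·Sd^0.27·e^(0.036·RH+0.049·T) = 1.874 μm/a
  r_corr = 0.4221 + 1.874 = 2.296 μm/a
zinc: T>10 °C ⇒ hinge -0.071·(24.8−10) = -1.0508
  Pd branch = 0.0129·Pd^0.44·e^(0.046·RH+f) = 0.4575 μm/a
  Sd branch = 0.0175·Sd^0.57·e^(0.008·RH+0.085·T) = 1.554 μm/a
  sum: 0.4575 + 1.554 → r_corr = 2.011 μm/a
Ordering by μm/a: copper (2.3) > zinc (2.01)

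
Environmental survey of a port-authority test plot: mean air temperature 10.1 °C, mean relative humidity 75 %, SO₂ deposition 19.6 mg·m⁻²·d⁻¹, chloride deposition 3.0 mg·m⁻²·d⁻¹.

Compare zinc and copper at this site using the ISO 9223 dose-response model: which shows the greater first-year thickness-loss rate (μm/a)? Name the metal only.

zinc: T>10 °C ⇒ hinge -0.071·(10.1−10) = -0.0071
  sulphur-dioxide contribution → 1.494 μm/a
  chloride contribution → 0.1407 μm/a
  ⇒ r_corr(zinc) = 1.635 μm/a
copper: T>10 °C ⇒ hinge -0.080·(10.1−10) = -0.0080
  sulphur-dioxide contribution → 0.9518 μm/a
  chloride contribution → 0.3366 μm/a
  total first-year rate 1.288 μm/a
Ordering by μm/a: zinc (1.63) > copper (1.29)

zinc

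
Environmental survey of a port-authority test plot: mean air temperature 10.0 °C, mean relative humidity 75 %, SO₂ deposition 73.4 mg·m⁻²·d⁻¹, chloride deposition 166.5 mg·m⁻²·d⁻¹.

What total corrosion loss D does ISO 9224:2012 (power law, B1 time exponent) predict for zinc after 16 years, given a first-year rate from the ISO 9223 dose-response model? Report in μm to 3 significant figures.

zinc: f(T) = +0.038·(T−10) [T≤10 °C] = +0.0000
  SO₂ term: 0.0129·73.4^0.44·exp(0.046·75+0.0000) = 2.69
  Sd branch = 0.0175·Sd^0.57·e^(0.008·RH+0.085·T) = 1.377 μm/a
  r_corr = 2.69 + 1.377 = 4.067 μm/a
ISO 9224: D(t) = r_corr · t^b with b = 0.813 (zinc, B1)
  D(16) = 4.067 × 16^0.813 = 4.067 × 9.527 = 38.75 μm

D(16) = 38.8 μm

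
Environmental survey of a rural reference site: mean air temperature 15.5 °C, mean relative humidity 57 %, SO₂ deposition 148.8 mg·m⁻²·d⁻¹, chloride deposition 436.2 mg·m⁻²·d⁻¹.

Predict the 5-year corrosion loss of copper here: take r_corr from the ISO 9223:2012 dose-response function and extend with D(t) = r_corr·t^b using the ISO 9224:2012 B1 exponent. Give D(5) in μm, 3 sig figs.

copper: temperature factor f = -0.080·(5.5) = -0.4400
  sulphur-dioxide contribution → 0.3619 μm/a
  chloride contribution → 0.8799 μm/a
  ⇒ r_corr(copper) = 1.242 μm/a
ISO 9224: D(t) = r_corr · t^b with b = 0.667 (copper, B1)
  D(5) = 1.242 × 5^0.667 = 1.242 × 2.926 = 3.633 μm

D(5) = 3.63 μm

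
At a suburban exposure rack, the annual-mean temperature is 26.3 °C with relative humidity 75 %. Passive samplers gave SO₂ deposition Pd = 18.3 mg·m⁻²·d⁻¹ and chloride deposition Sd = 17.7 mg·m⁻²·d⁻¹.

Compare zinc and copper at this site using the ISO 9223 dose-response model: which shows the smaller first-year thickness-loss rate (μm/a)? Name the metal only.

copper

zinc: f(T) = -0.071·(T−10) [T>10 °C] = -1.1573
  SO₂ term: 0.0129·18.3^0.44·exp(0.046·75-1.1573) = 0.459
  Cl⁻ term: 0.0175·17.7^0.57·exp(0.008·75+0.085·26.3) = 1.534
  sum: 0.459 + 1.534 → r_corr = 1.993 μm/a
copper: temperature factor f = -0.080·(16.3) = -1.3040
  Pd branch = 0.0053·Pd^0.26·e^(0.059·RH+f) = 0.2558 μm/a
  Sd branch = 0.01025·Sd^0.27·e^(0.036·RH+0.049·T) = 1.202 μm/a
  r_corr = 0.2558 + 1.202 = 1.458 μm/a
Ordering by μm/a: zinc (1.99) > copper (1.46)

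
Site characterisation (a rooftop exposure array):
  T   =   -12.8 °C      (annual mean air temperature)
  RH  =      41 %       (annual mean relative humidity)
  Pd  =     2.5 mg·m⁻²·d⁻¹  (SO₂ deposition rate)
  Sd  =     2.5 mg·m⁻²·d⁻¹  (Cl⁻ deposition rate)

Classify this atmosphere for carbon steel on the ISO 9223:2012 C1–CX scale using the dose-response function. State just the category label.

carbon steel: T≤10 °C ⇒ hinge +0.150·(-12.8−10) = -3.4200
  SO₂ term: 1.77·2.5^0.52·exp(0.02·41-3.4200) = 0.2117
  Cl⁻ term: 0.102·2.5^0.62·exp(0.033·41+0.04·-12.8) = 0.4174
  sum: 0.2117 + 0.4174 → r_corr = 0.6291 μm/a
0.629 μm/a falls in (0, 1.3] for carbon steel → category C1

C1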